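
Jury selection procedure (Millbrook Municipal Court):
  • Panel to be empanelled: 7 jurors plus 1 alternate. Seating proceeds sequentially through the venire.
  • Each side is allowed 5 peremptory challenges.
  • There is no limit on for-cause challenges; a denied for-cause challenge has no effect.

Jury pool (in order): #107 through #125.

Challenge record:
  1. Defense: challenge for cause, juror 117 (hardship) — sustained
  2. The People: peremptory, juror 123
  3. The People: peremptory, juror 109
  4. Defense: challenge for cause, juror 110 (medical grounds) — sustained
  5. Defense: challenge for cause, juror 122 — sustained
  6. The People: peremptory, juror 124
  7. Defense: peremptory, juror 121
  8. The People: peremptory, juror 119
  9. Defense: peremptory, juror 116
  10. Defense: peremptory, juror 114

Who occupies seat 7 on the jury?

Removed: #109, #110, #114, #116, #117, #119, #121, #122, #123, #124.
Filling seats in venire order through position 7: #107, #108, #111, #112, #113, #115, #118.
So seat 7 is #118.

118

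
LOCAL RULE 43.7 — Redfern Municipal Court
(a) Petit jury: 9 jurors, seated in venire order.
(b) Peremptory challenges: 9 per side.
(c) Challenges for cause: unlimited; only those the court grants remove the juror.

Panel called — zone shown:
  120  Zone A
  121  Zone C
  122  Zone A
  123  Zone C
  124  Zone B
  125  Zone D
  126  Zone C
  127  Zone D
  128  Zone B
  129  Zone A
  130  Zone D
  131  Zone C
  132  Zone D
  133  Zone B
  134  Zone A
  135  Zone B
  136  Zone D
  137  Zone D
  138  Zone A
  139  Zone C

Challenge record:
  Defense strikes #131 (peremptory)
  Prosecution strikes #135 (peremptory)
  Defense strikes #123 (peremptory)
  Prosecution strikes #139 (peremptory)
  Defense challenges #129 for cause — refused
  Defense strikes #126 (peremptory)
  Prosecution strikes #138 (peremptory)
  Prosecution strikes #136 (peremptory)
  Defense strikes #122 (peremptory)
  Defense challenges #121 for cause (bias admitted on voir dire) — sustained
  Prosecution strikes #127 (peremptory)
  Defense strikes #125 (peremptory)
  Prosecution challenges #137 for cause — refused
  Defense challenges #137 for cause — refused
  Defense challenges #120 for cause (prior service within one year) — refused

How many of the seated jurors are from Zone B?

3

Removed: #121, #122, #123, #125, #126, #127, #131, #135, #136, #138, #139.
Seated jurors 1–9: #120, #124, #128, #129, #130, #132, #133, #134, #137.
Of those, in Zone B: #124, #128, #133 → 3.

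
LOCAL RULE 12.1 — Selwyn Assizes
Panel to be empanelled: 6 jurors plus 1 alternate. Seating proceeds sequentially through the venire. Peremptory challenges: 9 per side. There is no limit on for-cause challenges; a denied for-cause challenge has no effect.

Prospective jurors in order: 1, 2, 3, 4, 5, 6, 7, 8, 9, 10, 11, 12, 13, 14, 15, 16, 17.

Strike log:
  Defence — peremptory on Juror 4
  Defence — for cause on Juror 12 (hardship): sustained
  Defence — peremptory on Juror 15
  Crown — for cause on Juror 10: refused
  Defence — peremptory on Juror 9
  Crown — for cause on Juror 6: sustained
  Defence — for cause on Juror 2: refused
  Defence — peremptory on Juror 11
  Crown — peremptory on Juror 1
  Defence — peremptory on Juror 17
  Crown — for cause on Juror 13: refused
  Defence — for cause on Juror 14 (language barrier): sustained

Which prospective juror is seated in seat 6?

Removed: #1, #4, #6, #9, #11, #12, #14, #15, #17. (#2, #10, #13 stay — for-cause denied.)
Seating in order: seats 1–6 → #2, #3, #5, #7, #8, #10; alternates → #13.
So seat 6 is #10.

10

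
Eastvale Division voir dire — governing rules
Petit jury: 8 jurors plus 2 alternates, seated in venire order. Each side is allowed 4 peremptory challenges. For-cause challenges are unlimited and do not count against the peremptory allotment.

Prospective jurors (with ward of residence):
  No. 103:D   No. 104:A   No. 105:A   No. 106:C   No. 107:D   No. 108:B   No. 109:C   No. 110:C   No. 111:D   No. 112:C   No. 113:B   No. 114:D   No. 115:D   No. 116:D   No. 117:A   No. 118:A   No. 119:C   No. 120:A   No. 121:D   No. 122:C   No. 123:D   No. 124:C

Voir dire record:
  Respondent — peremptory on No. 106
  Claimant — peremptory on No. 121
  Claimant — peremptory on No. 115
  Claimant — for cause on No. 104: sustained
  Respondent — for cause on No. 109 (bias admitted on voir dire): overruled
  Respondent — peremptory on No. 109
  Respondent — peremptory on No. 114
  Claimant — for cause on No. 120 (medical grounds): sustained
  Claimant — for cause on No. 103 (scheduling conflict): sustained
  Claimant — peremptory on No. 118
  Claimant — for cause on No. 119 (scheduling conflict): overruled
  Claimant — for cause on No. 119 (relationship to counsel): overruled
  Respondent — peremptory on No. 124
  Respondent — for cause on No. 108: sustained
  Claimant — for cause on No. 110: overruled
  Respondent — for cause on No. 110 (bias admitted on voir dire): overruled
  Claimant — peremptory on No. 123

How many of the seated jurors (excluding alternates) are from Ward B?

Removed: #103, #104, #106, #108, #109, #114, #115, #118, #120, #121, #123, #124.
Seated jurors 1–8: #105, #107, #110, #111, #112, #113, #116, #117 (alternates #119, #122 not counted).
Of those, in Ward B: #113 → 1.

1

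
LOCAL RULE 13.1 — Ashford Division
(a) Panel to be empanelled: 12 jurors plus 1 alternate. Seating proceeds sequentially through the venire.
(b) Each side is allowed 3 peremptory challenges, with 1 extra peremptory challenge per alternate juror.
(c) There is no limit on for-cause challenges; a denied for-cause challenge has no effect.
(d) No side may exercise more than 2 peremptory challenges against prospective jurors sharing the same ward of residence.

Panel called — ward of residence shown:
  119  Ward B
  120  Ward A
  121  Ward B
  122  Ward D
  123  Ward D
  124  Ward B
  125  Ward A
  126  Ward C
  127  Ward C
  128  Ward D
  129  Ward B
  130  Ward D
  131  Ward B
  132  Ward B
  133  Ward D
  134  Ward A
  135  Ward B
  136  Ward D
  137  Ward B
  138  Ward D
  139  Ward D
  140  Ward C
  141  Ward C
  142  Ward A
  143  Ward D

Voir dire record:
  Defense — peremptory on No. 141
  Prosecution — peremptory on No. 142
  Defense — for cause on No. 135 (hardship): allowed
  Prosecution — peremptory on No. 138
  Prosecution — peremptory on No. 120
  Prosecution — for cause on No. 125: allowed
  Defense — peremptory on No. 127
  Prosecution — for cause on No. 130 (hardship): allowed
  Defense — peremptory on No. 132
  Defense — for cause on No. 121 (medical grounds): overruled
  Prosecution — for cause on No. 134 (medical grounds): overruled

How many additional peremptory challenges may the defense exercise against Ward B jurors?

Defense peremptories so far: #141, #127, #132 — 3 of 4 used, 1 left overall.
Against Ward B: #132 — 1 used; per-ward cap 2 leaves 1.
Binding limit: min(1, 1) = 1.

1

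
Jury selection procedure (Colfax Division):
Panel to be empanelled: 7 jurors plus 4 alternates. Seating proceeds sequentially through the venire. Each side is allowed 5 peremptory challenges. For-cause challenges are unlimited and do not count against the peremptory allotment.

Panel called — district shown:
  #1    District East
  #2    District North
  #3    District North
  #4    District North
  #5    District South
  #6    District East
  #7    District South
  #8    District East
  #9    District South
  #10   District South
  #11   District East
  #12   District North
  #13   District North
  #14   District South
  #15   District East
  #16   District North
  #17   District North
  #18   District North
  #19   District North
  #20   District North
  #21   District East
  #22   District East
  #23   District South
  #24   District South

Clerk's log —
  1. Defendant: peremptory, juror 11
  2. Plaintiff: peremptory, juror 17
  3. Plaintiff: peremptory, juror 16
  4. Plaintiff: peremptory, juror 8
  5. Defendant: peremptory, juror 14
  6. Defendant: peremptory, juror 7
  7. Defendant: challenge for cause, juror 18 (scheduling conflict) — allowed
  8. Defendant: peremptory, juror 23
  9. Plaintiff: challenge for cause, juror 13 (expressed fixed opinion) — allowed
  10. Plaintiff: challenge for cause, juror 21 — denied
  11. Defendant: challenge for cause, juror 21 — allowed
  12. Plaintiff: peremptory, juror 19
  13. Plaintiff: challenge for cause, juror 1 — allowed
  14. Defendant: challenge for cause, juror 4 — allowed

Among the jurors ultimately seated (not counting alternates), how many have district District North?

Removed: #1, #4, #7, #8, #11, #13, #14, #16, #17, #18, #19, #21, #23.
Seated jurors 1–7: #2, #3, #5, #6, #9, #10, #12 (alternates #15, #20, #22, #24 not counted).
Of those, in District North: #2, #3, #12 → 3.

3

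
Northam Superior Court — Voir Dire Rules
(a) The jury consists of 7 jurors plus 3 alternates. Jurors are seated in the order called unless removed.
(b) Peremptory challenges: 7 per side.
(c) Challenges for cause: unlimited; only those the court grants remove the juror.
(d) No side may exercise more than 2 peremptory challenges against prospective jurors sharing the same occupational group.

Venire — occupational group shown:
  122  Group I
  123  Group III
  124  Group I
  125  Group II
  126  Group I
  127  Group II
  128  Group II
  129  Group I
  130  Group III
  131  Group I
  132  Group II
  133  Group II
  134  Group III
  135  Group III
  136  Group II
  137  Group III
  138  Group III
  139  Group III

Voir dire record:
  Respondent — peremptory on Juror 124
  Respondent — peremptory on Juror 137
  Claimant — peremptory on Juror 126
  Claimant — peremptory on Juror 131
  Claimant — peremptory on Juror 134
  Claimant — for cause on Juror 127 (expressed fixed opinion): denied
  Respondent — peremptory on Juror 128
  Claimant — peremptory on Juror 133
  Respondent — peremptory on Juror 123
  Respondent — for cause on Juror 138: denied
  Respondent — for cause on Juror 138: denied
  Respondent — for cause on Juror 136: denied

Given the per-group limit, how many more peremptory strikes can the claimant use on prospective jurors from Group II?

1

Claimant peremptories so far: #126, #131, #134, #133 — 4 of 7 used, 3 left overall.
Against Group II: #133 — 1 used; per-group cap 2 leaves 1.
Binding limit: min(3, 1) = 1.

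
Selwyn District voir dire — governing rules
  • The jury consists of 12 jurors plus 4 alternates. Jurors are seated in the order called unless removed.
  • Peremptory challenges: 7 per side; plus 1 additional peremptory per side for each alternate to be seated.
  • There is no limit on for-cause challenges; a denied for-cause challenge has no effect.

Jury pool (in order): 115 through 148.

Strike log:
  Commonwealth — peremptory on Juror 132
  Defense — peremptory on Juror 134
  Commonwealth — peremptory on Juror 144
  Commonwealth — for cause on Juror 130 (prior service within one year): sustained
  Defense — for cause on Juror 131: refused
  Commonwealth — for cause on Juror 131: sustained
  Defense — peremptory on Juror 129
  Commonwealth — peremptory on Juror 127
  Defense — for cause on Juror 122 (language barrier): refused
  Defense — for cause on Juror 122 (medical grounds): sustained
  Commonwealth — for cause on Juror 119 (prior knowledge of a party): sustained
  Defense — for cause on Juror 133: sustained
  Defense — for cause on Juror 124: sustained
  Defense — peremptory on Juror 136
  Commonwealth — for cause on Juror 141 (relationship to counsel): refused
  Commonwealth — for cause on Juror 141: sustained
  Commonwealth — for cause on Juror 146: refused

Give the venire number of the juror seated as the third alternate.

140

Removed: #119, #122, #124, #127, #129, #130, #131, #132, #133, #134, #136, #141, #144. (#146 stays — for-cause denied.)
Seating in order: seats 1–12 → #115, #116, #117, #118, #120, #121, #123, #125, #126, #128, #135, #137; alternates → #138, #139, #140, #142.
So alternate 3 is #140.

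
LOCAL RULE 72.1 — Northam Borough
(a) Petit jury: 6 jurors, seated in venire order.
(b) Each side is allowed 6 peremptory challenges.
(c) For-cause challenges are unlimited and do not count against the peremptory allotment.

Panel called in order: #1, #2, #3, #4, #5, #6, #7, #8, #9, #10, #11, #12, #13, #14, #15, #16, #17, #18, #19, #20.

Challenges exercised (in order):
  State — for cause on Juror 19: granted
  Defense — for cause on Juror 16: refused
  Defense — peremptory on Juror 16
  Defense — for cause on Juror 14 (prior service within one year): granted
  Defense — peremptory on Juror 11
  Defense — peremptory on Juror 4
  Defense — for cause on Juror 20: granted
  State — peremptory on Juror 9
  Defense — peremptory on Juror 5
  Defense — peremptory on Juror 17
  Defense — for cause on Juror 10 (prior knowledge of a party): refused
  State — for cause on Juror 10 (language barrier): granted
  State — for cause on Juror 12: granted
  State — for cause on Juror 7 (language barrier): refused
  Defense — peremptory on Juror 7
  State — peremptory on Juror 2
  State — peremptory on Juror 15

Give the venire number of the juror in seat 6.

18

Removed: #2, #4, #5, #7, #9, #10, #11, #12, #14, #15, #16, #17, #19, #20.
Filling seats in venire order through position 6: #1, #3, #6, #8, #13, #18.
So seat 6 is #18.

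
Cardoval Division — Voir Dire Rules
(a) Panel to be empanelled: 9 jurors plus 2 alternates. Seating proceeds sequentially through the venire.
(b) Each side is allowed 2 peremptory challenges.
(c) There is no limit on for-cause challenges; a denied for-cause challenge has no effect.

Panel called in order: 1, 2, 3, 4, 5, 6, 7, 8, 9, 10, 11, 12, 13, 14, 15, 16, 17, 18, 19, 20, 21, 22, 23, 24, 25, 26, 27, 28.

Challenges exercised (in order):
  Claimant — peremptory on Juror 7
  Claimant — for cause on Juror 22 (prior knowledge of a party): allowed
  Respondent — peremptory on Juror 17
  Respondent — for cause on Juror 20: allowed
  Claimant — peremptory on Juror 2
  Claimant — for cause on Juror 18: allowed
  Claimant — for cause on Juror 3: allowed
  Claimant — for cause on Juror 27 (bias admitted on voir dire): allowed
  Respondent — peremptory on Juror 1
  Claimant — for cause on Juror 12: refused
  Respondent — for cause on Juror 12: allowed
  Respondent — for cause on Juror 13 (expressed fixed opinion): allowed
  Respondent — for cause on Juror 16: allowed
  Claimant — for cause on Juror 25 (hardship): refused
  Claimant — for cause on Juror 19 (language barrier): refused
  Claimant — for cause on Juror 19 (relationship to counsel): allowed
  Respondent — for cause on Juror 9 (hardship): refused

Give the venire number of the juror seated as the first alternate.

21

Removed: #1, #2, #3, #7, #12, #13, #16, #17, #18, #19, #20, #22, #27. (#9, #25 stay — for-cause denied.)
Seating in order: seats 1–9 → #4, #5, #6, #8, #9, #10, #11, #14, #15; alternates → #21, #23.
So alternate 1 is #21.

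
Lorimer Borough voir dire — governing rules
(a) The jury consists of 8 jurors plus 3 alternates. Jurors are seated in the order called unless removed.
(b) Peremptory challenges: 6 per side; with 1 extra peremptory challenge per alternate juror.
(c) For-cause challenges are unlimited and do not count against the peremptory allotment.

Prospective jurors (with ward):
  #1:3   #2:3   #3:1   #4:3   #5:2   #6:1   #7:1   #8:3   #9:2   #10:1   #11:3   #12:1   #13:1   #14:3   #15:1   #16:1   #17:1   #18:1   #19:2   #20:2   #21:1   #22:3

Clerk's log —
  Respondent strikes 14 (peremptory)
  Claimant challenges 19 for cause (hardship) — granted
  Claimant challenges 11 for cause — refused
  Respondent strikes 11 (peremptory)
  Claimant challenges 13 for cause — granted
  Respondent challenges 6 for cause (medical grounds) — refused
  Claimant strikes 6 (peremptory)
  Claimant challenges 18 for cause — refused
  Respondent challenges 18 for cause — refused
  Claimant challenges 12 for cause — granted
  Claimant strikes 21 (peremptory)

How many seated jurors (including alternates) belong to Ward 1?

Removed: #6, #11, #12, #13, #14, #19, #21.
Seated (11 incl. alternates): #1, #2, #3, #4, #5, #7, #8, #9, #10, #15, #16.
Of those, in Ward 1: #3, #7, #10, #15, #16 → 5.

5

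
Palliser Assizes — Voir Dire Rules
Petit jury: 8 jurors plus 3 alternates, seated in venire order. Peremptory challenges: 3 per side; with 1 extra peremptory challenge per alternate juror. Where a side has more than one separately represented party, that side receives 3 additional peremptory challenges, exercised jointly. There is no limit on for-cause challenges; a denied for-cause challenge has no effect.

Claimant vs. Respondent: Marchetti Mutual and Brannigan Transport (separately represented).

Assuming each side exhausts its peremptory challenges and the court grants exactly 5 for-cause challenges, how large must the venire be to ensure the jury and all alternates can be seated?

31

Seats to fill: 8 + 3 alternates = 11.
Peremptories — Claimant: 3 + 1×3 = 6; Respondent: 3 + 1×3 + 3 = 9; total 15.
For-cause removals: 5.
Minimum venire: 11 + 15 + 5 = 31.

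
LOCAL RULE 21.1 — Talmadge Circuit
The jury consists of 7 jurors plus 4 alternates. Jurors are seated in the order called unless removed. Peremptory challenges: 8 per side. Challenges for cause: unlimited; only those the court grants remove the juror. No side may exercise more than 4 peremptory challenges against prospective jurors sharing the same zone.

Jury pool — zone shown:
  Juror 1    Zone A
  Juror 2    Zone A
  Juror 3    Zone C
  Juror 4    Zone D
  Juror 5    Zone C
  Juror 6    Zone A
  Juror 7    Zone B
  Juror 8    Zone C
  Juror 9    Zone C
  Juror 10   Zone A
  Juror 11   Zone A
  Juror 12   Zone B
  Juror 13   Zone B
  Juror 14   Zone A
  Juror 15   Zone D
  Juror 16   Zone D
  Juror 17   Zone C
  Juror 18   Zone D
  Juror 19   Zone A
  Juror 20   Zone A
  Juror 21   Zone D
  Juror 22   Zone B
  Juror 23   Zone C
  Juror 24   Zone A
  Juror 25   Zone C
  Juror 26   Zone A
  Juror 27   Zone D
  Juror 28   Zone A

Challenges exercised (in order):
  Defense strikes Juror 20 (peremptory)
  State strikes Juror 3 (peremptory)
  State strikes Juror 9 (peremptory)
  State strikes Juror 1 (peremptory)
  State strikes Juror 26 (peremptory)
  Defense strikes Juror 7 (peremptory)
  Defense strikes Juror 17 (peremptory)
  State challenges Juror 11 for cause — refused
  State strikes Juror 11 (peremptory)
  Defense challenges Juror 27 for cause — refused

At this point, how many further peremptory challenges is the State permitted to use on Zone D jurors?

3

State peremptories so far: #3, #9, #1, #26, #11 — 5 of 8 used, 3 left overall.
Against Zone D: none yet — per-zone cap 4 leaves 4.
Binding limit: min(3, 4) = 3.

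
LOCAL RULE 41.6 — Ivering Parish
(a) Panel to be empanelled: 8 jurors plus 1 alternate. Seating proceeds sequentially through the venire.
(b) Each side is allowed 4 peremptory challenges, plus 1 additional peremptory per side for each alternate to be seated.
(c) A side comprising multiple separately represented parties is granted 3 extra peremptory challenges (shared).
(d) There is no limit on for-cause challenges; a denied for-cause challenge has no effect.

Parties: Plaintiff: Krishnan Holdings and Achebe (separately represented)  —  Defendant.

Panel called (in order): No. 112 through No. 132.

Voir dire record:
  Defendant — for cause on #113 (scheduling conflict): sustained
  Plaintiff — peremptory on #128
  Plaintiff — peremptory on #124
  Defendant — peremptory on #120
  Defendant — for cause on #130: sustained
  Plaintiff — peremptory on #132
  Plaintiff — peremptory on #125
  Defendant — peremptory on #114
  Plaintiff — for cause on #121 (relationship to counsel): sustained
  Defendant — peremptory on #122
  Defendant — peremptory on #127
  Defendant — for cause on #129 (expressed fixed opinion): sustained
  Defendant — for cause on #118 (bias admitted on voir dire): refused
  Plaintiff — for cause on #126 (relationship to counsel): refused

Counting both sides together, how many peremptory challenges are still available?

5

Plaintiff allotment: 4 base + 1 × 1 alternate + 3 multi-party = 8. Defendant allotment: 4 base + 1 × 1 alternate = 5.
Plaintiff peremptories used: #128, #124, #132, #125 — 4 (for-cause on #121, #126 don't count).
Defendant peremptories used: #120, #114, #122, #127 — 4 (for-cause on #113, #130, #129, #118 don't count).
Remaining: (8 − 4) + (5 − 4) = 5.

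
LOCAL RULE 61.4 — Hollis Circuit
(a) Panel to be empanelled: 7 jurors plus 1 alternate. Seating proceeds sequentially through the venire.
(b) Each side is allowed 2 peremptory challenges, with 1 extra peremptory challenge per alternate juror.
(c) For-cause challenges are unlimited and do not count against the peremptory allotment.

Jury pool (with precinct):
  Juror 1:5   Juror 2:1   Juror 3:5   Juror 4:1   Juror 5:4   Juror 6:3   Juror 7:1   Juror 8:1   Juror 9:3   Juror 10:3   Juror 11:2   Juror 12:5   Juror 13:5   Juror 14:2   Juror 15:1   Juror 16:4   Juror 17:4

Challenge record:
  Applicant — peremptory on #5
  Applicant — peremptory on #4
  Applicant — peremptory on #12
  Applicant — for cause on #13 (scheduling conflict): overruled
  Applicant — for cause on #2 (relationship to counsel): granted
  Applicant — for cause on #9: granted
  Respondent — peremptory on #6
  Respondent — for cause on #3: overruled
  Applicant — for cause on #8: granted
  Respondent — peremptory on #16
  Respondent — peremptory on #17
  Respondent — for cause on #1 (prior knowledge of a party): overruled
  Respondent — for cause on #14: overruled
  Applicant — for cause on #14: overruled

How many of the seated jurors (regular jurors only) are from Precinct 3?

1

Removed: #2, #4, #5, #6, #8, #9, #12, #16, #17.
Seated jurors 1–7: #1, #3, #7, #10, #11, #13, #14 (alternates #15 not counted).
Of those, in Precinct 3: #10 → 1.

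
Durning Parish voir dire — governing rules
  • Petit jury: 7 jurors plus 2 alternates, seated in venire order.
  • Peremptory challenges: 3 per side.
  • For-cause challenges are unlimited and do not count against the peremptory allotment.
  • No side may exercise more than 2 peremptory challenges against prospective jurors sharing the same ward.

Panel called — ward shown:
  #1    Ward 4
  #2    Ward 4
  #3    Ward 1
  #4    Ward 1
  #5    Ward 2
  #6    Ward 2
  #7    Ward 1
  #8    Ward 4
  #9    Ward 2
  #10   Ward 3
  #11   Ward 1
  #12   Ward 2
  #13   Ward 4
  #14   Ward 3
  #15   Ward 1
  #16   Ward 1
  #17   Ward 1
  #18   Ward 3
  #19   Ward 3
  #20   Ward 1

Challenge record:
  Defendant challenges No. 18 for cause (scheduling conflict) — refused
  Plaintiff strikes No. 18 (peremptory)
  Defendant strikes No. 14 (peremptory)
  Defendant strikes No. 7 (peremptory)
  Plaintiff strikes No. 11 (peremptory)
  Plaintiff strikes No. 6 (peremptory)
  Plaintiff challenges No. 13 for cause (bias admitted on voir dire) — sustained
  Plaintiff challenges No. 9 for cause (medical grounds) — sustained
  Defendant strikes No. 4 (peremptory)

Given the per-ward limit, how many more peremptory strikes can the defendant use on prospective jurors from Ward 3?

Defendant peremptories so far: #14, #7, #4 — 3 of 3 used, 0 left overall.
Against Ward 3: #14 — 1 used; per-ward cap 2 leaves 1.
Binding limit: min(0, 1) = 0.

0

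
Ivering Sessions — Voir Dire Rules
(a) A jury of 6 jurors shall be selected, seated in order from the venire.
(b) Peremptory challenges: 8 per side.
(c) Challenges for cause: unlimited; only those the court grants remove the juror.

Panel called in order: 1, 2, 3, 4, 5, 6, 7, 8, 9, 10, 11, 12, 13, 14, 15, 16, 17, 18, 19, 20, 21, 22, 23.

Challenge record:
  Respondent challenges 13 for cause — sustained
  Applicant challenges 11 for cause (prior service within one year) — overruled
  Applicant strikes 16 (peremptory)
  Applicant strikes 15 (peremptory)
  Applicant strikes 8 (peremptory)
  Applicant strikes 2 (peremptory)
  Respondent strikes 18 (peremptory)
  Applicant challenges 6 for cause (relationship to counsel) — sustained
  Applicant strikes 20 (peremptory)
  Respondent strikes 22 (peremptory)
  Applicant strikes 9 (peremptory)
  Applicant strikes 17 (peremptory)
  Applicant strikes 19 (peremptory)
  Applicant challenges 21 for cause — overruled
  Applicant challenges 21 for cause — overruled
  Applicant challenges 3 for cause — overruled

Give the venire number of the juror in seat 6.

Removed: #2, #6, #8, #9, #13, #15, #16, #17, #18, #19, #20, #22. (#3, #11, #21 stay — for-cause denied.)
Filling seats in venire order through position 6: #1, #3, #4, #5, #7, #10.
So seat 6 is #10.

10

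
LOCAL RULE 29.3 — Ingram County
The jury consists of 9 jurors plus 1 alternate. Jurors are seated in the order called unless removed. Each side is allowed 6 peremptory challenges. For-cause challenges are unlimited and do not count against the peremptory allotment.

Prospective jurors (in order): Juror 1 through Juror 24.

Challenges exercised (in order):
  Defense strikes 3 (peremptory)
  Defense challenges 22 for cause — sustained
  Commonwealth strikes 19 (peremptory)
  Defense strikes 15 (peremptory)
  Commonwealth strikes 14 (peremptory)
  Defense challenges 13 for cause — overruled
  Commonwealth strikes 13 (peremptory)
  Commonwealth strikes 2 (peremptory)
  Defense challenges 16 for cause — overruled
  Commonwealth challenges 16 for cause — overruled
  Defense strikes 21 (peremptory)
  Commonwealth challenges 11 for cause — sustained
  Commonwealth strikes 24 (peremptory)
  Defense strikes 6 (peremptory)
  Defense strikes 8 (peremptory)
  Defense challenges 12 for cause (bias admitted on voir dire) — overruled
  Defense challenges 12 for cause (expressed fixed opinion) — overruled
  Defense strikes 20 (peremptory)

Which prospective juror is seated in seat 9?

17

Removed: #2, #3, #6, #8, #11, #13, #14, #15, #19, #20, #21, #22, #24. (#12, #16 stay — for-cause denied.)
Seating in order: seats 1–9 → #1, #4, #5, #7, #9, #10, #12, #16, #17; alternates → #18.
So seat 9 is #17.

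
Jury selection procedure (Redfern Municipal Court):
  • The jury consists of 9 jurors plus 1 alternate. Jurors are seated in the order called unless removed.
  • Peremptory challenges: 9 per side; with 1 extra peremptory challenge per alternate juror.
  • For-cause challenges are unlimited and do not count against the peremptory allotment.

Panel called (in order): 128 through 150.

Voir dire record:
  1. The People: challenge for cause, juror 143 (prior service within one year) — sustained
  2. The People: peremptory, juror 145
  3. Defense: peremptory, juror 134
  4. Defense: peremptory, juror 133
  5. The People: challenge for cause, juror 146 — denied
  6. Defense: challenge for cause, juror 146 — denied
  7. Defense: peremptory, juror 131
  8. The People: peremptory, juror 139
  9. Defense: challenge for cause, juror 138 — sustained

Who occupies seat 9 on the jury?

Removed: #131, #133, #134, #138, #139, #143, #145. (#146 stays — for-cause denied.)
Seating in order: seats 1–9 → #128, #129, #130, #132, #135, #136, #137, #140, #141; alternates → #142.
So seat 9 is #141.

141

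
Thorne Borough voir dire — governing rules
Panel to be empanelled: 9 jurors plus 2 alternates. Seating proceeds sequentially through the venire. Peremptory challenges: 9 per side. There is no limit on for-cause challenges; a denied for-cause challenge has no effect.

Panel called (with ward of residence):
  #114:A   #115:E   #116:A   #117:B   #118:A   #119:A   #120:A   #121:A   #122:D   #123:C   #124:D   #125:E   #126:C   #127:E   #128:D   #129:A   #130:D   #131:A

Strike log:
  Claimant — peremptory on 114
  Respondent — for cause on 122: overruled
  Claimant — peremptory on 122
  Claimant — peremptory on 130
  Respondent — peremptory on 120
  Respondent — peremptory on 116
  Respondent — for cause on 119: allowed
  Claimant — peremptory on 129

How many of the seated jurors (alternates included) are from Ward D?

Removed: #114, #116, #119, #120, #122, #129, #130.
Seated (11 incl. alternates): #115, #117, #118, #121, #123, #124, #125, #126, #127, #128, #131.
Of those, in Ward D: #124, #128 → 2.

2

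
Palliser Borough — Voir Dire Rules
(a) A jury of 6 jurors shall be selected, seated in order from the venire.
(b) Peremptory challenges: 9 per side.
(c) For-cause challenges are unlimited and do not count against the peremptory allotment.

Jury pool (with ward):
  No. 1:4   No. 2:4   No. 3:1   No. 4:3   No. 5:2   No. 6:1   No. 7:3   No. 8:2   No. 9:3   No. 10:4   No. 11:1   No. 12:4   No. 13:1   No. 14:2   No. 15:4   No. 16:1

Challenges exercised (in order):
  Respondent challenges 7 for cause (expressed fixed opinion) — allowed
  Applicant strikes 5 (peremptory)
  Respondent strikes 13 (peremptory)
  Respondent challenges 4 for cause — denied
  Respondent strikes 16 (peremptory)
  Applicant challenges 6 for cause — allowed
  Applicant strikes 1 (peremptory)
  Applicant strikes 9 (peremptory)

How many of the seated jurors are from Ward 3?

Removed: #1, #5, #6, #7, #9, #13, #16.
Seated jurors 1–6: #2, #3, #4, #8, #10, #11.
Of those, in Ward 3: #4 → 1.

1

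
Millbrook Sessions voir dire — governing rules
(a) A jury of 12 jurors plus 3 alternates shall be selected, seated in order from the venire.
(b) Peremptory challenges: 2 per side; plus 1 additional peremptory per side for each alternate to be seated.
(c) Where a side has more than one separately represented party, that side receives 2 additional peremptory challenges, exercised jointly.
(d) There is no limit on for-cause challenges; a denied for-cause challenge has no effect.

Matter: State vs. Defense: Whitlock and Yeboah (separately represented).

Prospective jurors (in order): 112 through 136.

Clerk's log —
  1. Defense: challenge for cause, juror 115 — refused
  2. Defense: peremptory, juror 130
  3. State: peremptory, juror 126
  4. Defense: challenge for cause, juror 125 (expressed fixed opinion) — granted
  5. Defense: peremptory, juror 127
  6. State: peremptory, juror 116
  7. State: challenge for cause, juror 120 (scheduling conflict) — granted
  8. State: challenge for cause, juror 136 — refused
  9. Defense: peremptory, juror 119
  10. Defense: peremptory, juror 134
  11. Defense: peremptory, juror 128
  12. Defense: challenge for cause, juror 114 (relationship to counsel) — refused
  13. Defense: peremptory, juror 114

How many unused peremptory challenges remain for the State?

State allotment: 2 base + 1 × 3 alternates = 5.
State peremptories used: #126, #116 — 2 (for-cause on #120, #136 don't count).
Remaining: 5 − 2 = 3.

3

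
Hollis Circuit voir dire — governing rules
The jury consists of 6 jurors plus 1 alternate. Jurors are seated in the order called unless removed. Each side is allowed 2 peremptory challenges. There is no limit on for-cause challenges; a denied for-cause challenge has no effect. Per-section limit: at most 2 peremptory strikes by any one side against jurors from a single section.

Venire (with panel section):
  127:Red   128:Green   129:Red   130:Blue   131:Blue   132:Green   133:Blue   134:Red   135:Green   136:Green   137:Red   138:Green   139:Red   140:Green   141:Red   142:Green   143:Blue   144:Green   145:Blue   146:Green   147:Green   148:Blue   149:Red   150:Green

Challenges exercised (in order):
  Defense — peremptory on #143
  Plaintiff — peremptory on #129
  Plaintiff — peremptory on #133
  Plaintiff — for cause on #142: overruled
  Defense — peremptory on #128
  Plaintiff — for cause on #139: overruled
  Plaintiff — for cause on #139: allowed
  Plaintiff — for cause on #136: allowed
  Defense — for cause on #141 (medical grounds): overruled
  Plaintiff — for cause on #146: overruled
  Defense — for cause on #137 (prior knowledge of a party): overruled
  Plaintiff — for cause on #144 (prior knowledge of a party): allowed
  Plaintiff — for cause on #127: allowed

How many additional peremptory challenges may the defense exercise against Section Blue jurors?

0

Defense peremptories so far: #143, #128 — 2 of 2 used, 0 left overall.
Against Section Blue: #143 — 1 used; per-section cap 2 leaves 1.
Binding limit: min(0, 1) = 0.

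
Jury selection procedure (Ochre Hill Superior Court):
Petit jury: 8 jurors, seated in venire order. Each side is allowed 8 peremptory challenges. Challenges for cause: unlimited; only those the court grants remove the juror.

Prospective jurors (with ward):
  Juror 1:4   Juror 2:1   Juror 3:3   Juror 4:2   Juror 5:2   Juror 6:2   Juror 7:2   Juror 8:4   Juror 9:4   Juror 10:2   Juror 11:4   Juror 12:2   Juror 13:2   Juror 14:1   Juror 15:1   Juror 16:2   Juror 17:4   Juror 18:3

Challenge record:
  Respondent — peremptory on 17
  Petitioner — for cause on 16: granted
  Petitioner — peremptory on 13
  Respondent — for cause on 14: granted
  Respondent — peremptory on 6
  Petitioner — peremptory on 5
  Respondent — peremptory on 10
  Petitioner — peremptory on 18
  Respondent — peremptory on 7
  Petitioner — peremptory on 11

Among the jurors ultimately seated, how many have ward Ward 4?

3

Removed: #5, #6, #7, #10, #11, #13, #14, #16, #17, #18.
Seated jurors 1–8: #1, #2, #3, #4, #8, #9, #12, #15.
Of those, in Ward 4: #1, #8, #9 → 3.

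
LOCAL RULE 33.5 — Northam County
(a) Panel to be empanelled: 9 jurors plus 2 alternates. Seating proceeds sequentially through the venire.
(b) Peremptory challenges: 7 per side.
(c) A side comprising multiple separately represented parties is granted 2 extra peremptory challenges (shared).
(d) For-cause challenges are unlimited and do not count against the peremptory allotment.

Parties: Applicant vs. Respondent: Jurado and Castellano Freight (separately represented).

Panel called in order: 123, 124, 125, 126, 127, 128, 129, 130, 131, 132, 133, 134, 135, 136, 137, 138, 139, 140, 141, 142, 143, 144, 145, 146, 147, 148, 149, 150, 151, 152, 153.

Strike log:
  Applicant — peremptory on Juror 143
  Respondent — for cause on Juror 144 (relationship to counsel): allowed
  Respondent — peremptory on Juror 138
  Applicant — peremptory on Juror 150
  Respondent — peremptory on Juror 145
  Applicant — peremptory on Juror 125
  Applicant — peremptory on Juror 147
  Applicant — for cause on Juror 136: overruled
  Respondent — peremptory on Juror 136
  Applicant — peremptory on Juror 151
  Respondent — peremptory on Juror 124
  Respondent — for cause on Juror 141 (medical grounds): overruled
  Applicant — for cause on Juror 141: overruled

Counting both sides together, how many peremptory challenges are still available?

Applicant allotment: 7. Respondent allotment: 7 base + 2 multi-party = 9.
Applicant peremptories used: #143, #150, #125, #147, #151 — 5 (for-cause on #136, #141 don't count).
Respondent peremptories used: #138, #145, #136, #124 — 4 (for-cause on #144, #141 don't count).
Remaining: (7 − 5) + (9 − 4) = 7.

7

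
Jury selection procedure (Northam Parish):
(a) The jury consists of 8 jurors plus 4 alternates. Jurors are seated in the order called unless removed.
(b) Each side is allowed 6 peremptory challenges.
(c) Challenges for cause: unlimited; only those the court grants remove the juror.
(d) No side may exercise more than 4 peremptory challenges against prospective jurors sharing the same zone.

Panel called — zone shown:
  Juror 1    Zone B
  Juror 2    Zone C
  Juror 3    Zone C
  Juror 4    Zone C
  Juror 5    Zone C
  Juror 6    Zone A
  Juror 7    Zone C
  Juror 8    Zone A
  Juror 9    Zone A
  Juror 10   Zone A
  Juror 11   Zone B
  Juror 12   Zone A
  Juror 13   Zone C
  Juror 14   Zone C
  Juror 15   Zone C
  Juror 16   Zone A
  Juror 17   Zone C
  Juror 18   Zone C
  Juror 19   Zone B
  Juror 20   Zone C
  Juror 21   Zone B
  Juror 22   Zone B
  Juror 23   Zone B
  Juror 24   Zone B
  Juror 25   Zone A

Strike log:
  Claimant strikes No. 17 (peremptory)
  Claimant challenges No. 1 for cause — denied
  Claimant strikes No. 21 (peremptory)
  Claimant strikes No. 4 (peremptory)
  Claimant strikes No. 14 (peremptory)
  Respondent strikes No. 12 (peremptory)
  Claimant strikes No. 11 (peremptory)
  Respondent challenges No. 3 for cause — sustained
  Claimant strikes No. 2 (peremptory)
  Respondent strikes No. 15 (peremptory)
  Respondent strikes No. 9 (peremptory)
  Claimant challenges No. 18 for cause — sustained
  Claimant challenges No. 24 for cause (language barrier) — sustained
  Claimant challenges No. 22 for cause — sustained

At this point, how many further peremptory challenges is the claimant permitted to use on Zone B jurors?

0

Claimant peremptories so far: #17, #21, #4, #14, #11, #2 — 6 of 6 used, 0 left overall.
Against Zone B: #21, #11 — 2 used; per-zone cap 4 leaves 2.
Binding limit: min(0, 2) = 0.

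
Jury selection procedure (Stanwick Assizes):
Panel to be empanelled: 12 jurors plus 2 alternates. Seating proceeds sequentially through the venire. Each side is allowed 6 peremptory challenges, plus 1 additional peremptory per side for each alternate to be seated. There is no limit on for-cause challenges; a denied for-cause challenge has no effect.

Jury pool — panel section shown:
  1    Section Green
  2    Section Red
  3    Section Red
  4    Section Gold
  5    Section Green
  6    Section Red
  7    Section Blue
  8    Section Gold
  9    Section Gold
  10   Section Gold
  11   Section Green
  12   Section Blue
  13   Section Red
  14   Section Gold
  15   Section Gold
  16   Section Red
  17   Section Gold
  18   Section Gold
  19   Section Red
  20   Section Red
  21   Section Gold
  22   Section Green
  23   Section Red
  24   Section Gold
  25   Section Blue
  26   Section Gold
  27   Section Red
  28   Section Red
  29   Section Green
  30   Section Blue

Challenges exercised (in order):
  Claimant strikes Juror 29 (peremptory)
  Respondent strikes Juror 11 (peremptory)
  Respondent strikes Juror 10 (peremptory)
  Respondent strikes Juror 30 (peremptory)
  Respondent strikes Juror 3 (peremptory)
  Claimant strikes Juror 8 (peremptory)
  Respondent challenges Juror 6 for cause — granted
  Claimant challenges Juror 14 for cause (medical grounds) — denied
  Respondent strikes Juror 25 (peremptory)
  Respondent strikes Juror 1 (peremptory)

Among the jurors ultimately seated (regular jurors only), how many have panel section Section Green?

Removed: #1, #3, #6, #8, #10, #11, #25, #29, #30.
Seated jurors 1–12: #2, #4, #5, #7, #9, #12, #13, #14, #15, #16, #17, #18 (alternates #19, #20 not counted).
Of those, in Section Green: #5 → 1.

1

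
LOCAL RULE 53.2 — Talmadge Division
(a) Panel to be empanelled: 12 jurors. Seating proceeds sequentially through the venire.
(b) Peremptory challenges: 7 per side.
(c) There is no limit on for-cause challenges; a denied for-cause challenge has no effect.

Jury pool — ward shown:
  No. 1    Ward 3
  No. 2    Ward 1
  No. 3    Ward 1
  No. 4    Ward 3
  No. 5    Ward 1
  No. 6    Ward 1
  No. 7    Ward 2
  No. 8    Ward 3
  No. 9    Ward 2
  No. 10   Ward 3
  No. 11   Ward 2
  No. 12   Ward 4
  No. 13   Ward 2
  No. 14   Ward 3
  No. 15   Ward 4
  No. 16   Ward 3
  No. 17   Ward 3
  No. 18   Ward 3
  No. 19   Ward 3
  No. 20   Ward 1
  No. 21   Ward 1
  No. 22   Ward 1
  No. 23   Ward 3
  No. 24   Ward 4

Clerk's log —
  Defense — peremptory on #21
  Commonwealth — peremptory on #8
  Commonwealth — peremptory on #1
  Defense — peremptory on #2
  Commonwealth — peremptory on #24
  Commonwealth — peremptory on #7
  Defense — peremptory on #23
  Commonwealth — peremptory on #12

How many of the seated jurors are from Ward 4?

Removed: #1, #2, #7, #8, #12, #21, #23, #24.
Seated jurors 1–12: #3, #4, #5, #6, #9, #10, #11, #13, #14, #15, #16, #17.
Of those, in Ward 4: #15 → 1.

1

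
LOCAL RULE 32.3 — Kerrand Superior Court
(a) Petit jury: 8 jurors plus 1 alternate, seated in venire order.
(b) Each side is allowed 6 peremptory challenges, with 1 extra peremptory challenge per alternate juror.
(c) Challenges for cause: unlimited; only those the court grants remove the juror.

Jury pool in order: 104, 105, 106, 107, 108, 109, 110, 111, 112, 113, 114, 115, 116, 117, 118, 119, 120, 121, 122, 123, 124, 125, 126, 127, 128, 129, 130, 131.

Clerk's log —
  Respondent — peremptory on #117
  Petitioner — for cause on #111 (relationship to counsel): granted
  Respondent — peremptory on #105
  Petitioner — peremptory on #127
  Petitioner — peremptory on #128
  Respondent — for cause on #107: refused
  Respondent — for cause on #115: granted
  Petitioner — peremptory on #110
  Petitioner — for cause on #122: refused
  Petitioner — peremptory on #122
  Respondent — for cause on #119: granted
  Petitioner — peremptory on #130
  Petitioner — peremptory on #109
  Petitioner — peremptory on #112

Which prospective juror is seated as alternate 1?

120

Removed: #105, #109, #110, #111, #112, #115, #117, #119, #122, #127, #128, #130. (#107 stays — for-cause denied.)
Seating in order: seats 1–8 → #104, #106, #107, #108, #113, #114, #116, #118; alternates → #120.
So alternate 1 is #120.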